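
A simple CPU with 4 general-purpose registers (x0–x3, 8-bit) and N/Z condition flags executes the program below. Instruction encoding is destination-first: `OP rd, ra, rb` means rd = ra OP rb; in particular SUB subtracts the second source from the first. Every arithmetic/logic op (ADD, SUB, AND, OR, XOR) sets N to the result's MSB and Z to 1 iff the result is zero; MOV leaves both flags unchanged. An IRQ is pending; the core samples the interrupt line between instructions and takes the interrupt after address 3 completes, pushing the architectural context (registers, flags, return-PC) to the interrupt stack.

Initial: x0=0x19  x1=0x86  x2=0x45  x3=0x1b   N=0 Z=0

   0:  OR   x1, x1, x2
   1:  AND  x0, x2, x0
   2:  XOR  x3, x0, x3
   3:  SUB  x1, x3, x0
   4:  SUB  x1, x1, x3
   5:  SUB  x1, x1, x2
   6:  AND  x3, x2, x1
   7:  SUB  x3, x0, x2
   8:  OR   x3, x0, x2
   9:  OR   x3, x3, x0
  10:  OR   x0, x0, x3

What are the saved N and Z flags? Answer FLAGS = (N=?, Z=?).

FLAGS = (N=0, Z=0)

after  0: x0=0x19 x1=0xc7 x2=0x45 x3=0x1b  N=1 Z=0
after  1: x0=0x01 x1=0xc7 x2=0x45 x3=0x1b  N=0 Z=0
after  2: x0=0x01 x1=0xc7 x2=0x45 x3=0x1a  N=0 Z=0
after  3: x0=0x01 x1=0x19 x2=0x45 x3=0x1a  N=0 Z=0
-- IRQ taken; context saved, return-PC = 4 --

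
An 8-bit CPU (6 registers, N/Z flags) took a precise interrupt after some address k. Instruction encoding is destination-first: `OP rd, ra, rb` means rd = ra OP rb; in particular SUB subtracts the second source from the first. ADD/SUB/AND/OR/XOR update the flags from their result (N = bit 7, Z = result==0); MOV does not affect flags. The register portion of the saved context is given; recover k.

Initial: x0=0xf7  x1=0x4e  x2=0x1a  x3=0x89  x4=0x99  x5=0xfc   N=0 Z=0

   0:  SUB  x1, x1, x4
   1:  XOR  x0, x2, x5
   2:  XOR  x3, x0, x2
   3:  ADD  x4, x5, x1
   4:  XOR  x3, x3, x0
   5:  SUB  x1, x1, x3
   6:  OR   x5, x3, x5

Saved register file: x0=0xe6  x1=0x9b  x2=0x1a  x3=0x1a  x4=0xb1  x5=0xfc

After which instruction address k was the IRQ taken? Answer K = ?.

after  0: x0=0xf7 x1=0xb5 x2=0x1a x3=0x89 x4=0x99 x5=0xfc  N=1 Z=0
after  1: x0=0xe6 x1=0xb5 x2=0x1a x3=0x89 x4=0x99 x5=0xfc  N=1 Z=0
after  2: x0=0xe6 x1=0xb5 x2=0x1a x3=0xfc x4=0x99 x5=0xfc  N=1 Z=0
after  3: x0=0xe6 x1=0xb5 x2=0x1a x3=0xfc x4=0xb1 x5=0xfc  N=1 Z=0
after  4: x0=0xe6 x1=0xb5 x2=0x1a x3=0x1a x4=0xb1 x5=0xfc  N=0 Z=0
after  5: x0=0xe6 x1=0x9b x2=0x1a x3=0x1a x4=0xb1 x5=0xfc  N=1 Z=0
-- IRQ taken; context saved, return-PC = 6 --

K = 5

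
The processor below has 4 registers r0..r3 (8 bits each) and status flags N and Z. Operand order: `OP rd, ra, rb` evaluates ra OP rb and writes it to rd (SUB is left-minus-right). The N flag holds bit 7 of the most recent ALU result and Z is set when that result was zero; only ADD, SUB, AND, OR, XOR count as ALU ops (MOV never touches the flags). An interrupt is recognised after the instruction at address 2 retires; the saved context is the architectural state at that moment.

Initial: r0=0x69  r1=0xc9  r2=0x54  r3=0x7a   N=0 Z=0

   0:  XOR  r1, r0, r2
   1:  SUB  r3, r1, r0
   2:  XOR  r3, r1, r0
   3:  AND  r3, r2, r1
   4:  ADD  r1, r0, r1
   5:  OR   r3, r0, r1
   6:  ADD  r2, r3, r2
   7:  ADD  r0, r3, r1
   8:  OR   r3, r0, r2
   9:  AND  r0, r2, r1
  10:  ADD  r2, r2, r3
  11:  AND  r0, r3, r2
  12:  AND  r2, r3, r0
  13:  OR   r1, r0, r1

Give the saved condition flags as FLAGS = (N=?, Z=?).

FLAGS = (N=0, Z=0)

after  0: r0=0x69 r1=0x3d r2=0x54 r3=0x7a  N=0 Z=0
after  1: r0=0x69 r1=0x3d r2=0x54 r3=0xd4  N=1 Z=0
after  2: r0=0x69 r1=0x3d r2=0x54 r3=0x54  N=0 Z=0
-- IRQ taken; context saved, return-PC = 3 --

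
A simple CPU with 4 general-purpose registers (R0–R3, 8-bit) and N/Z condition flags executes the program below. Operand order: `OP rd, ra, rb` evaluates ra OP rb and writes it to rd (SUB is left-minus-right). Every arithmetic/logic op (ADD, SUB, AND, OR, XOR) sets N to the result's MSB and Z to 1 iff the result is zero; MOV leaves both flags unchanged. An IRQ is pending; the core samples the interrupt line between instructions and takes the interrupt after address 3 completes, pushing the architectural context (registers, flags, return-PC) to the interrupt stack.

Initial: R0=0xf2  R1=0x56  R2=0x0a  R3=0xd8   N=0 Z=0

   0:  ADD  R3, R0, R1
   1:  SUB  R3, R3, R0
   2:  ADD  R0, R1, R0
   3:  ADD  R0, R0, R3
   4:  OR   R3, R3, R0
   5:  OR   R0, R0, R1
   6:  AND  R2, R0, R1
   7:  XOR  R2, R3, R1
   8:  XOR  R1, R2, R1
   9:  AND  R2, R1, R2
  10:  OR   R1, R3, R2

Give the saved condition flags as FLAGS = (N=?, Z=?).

after  0: R0=0xf2 R1=0x56 R2=0x0a R3=0x48  N=0 Z=0
after  1: R0=0xf2 R1=0x56 R2=0x0a R3=0x56  N=0 Z=0
after  2: R0=0x48 R1=0x56 R2=0x0a R3=0x56  N=0 Z=0
after  3: R0=0x9e R1=0x56 R2=0x0a R3=0x56  N=1 Z=0
-- IRQ taken; context saved, return-PC = 4 --

FLAGS = (N=1, Z=0)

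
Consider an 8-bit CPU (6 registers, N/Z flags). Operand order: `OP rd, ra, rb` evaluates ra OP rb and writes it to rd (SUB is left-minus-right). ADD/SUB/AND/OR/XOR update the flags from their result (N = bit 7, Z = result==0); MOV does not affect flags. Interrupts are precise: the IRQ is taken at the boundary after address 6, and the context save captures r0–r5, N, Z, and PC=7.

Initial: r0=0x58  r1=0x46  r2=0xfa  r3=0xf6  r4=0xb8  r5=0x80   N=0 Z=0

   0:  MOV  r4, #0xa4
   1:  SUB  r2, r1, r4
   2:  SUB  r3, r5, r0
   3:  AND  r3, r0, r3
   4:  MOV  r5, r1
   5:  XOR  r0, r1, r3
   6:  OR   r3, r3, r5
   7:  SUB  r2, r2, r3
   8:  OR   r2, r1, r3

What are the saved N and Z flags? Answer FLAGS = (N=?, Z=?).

FLAGS = (N=0, Z=0)

after  0: r0=0x58 r1=0x46 r2=0xfa r3=0xf6 r4=0xa4 r5=0x80  N=0 Z=0
after  1: r0=0x58 r1=0x46 r2=0xa2 r3=0xf6 r4=0xa4 r5=0x80  N=1 Z=0
after  2: r0=0x58 r1=0x46 r2=0xa2 r3=0x28 r4=0xa4 r5=0x80  N=0 Z=0
after  3: r0=0x58 r1=0x46 r2=0xa2 r3=0x08 r4=0xa4 r5=0x80  N=0 Z=0
after  4: r0=0x58 r1=0x46 r2=0xa2 r3=0x08 r4=0xa4 r5=0x46  N=0 Z=0
after  5: r0=0x4e r1=0x46 r2=0xa2 r3=0x08 r4=0xa4 r5=0x46  N=0 Z=0
after  6: r0=0x4e r1=0x46 r2=0xa2 r3=0x4e r4=0xa4 r5=0x46  N=0 Z=0
-- IRQ taken; context saved, return-PC = 7 --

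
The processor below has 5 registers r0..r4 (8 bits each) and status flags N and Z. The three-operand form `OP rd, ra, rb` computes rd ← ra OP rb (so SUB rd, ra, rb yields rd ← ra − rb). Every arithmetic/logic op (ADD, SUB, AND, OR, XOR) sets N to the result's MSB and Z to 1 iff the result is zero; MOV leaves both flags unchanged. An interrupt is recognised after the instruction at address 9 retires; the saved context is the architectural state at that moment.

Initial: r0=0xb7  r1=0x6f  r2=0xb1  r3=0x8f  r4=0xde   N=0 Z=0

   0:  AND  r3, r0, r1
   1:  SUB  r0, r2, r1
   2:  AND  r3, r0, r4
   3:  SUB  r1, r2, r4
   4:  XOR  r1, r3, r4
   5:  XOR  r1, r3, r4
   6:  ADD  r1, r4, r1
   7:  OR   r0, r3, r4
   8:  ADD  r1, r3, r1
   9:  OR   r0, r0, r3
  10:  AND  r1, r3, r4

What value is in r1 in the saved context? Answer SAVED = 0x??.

after  0: r0=0xb7 r1=0x6f r2=0xb1 r3=0x27 r4=0xde  N=0 Z=0
after  1: r0=0x42 r1=0x6f r2=0xb1 r3=0x27 r4=0xde  N=0 Z=0
after  2: r0=0x42 r1=0x6f r2=0xb1 r3=0x42 r4=0xde  N=0 Z=0
after  3: r0=0x42 r1=0xd3 r2=0xb1 r3=0x42 r4=0xde  N=1 Z=0
after  4: r0=0x42 r1=0x9c r2=0xb1 r3=0x42 r4=0xde  N=1 Z=0
after  5: r0=0x42 r1=0x9c r2=0xb1 r3=0x42 r4=0xde  N=1 Z=0
after  6: r0=0x42 r1=0x7a r2=0xb1 r3=0x42 r4=0xde  N=0 Z=0
after  7: r0=0xde r1=0x7a r2=0xb1 r3=0x42 r4=0xde  N=1 Z=0
after  8: r0=0xde r1=0xbc r2=0xb1 r3=0x42 r4=0xde  N=1 Z=0
after  9: r0=0xde r1=0xbc r2=0xb1 r3=0x42 r4=0xde  N=1 Z=0
-- IRQ taken; context saved, return-PC = 10 --

SAVED = 0xbc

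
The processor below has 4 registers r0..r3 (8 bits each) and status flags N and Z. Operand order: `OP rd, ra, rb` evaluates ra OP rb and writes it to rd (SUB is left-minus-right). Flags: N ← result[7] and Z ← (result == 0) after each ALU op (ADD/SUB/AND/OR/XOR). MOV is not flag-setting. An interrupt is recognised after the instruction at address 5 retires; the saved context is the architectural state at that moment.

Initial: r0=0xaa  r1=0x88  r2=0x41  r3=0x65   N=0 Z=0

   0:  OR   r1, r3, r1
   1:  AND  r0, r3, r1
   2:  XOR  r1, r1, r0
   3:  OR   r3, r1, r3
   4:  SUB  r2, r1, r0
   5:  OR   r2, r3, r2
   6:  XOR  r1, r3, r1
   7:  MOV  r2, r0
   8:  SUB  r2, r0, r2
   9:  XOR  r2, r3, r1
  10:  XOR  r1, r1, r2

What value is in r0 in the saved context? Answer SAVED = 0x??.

SAVED = 0x65

after  0: r0=0xaa r1=0xed r2=0x41 r3=0x65  N=1 Z=0
after  1: r0=0x65 r1=0xed r2=0x41 r3=0x65  N=0 Z=0
after  2: r0=0x65 r1=0x88 r2=0x41 r3=0x65  N=1 Z=0
after  3: r0=0x65 r1=0x88 r2=0x41 r3=0xed  N=1 Z=0
after  4: r0=0x65 r1=0x88 r2=0x23 r3=0xed  N=0 Z=0
after  5: r0=0x65 r1=0x88 r2=0xef r3=0xed  N=1 Z=0
-- IRQ taken; context saved, return-PC = 6 --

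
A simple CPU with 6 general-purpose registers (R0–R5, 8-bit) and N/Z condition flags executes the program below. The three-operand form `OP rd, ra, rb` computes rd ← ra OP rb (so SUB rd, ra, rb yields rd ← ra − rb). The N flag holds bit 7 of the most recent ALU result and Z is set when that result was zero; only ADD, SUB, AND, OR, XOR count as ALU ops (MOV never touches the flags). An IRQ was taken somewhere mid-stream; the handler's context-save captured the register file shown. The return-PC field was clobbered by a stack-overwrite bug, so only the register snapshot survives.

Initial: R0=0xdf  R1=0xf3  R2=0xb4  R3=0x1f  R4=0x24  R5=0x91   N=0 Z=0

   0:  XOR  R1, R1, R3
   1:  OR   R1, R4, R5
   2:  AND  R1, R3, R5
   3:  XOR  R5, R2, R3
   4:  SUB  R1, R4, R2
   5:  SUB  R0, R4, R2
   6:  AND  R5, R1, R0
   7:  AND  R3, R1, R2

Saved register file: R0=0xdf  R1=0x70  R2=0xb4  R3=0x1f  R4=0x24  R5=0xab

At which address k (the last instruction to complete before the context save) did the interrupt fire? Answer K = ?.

K = 4

after  0: R0=0xdf R1=0xec R2=0xb4 R3=0x1f R4=0x24 R5=0x91  N=1 Z=0
after  1: R0=0xdf R1=0xb5 R2=0xb4 R3=0x1f R4=0x24 R5=0x91  N=1 Z=0
after  2: R0=0xdf R1=0x11 R2=0xb4 R3=0x1f R4=0x24 R5=0x91  N=0 Z=0
after  3: R0=0xdf R1=0x11 R2=0xb4 R3=0x1f R4=0x24 R5=0xab  N=1 Z=0
after  4: R0=0xdf R1=0x70 R2=0xb4 R3=0x1f R4=0x24 R5=0xab  N=0 Z=0
-- IRQ taken; context saved, return-PC = 5 --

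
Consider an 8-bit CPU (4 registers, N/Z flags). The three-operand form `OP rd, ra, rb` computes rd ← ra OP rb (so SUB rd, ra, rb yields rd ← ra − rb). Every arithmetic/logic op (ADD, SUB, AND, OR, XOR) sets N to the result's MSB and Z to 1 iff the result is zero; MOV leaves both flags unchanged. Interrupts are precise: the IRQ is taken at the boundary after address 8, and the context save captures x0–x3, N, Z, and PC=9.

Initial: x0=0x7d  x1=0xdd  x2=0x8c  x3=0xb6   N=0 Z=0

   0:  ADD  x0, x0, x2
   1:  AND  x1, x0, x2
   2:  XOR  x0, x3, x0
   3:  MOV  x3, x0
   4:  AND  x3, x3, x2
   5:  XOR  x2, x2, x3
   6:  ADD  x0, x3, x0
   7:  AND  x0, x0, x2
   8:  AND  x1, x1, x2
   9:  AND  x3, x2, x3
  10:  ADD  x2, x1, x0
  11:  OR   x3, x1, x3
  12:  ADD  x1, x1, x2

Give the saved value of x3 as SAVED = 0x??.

after  0: x0=0x09 x1=0xdd x2=0x8c x3=0xb6  N=0 Z=0
after  1: x0=0x09 x1=0x08 x2=0x8c x3=0xb6  N=0 Z=0
after  2: x0=0xbf x1=0x08 x2=0x8c x3=0xb6  N=1 Z=0
after  3: x0=0xbf x1=0x08 x2=0x8c x3=0xbf  N=1 Z=0
after  4: x0=0xbf x1=0x08 x2=0x8c x3=0x8c  N=1 Z=0
after  5: x0=0xbf x1=0x08 x2=0x00 x3=0x8c  N=0 Z=1
after  6: x0=0x4b x1=0x08 x2=0x00 x3=0x8c  N=0 Z=0
after  7: x0=0x00 x1=0x08 x2=0x00 x3=0x8c  N=0 Z=1
after  8: x0=0x00 x1=0x00 x2=0x00 x3=0x8c  N=0 Z=1
-- IRQ taken; context saved, return-PC = 9 --

SAVED = 0x8c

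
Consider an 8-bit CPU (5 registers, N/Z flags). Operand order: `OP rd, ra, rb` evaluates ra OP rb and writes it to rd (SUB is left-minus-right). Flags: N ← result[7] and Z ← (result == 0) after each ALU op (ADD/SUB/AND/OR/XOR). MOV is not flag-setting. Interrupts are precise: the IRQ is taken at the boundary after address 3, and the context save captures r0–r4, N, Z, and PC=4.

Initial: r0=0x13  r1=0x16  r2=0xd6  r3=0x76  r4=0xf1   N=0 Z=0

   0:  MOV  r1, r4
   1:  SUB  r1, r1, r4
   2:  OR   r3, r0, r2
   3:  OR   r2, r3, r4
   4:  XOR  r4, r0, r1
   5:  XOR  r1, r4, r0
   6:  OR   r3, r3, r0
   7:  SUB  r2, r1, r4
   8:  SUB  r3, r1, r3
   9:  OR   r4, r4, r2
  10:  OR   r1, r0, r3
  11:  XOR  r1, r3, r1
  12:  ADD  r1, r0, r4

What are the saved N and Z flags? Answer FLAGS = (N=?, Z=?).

after  0: r0=0x13 r1=0xf1 r2=0xd6 r3=0x76 r4=0xf1  N=0 Z=0
after  1: r0=0x13 r1=0x00 r2=0xd6 r3=0x76 r4=0xf1  N=0 Z=1
after  2: r0=0x13 r1=0x00 r2=0xd6 r3=0xd7 r4=0xf1  N=1 Z=0
after  3: r0=0x13 r1=0x00 r2=0xf7 r3=0xd7 r4=0xf1  N=1 Z=0
-- IRQ taken; context saved, return-PC = 4 --

FLAGS = (N=1, Z=0)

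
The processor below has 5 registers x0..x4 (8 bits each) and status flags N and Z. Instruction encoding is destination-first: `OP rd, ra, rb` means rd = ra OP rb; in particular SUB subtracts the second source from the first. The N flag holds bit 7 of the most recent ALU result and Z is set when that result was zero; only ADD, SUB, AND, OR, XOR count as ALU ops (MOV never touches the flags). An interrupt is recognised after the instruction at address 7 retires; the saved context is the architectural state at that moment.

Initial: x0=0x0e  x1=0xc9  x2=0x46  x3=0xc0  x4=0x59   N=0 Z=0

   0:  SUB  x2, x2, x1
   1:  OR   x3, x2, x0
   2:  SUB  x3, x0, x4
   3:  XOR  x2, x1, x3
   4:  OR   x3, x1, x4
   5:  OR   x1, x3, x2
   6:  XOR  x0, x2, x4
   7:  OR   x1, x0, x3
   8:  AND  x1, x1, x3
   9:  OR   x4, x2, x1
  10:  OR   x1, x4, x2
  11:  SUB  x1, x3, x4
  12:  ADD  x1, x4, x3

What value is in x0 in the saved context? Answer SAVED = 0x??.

SAVED = 0x25

after  0: x0=0x0e x1=0xc9 x2=0x7d x3=0xc0 x4=0x59  N=0 Z=0
after  1: x0=0x0e x1=0xc9 x2=0x7d x3=0x7f x4=0x59  N=0 Z=0
after  2: x0=0x0e x1=0xc9 x2=0x7d x3=0xb5 x4=0x59  N=1 Z=0
after  3: x0=0x0e x1=0xc9 x2=0x7c x3=0xb5 x4=0x59  N=0 Z=0
after  4: x0=0x0e x1=0xc9 x2=0x7c x3=0xd9 x4=0x59  N=1 Z=0
after  5: x0=0x0e x1=0xfd x2=0x7c x3=0xd9 x4=0x59  N=1 Z=0
after  6: x0=0x25 x1=0xfd x2=0x7c x3=0xd9 x4=0x59  N=0 Z=0
after  7: x0=0x25 x1=0xfd x2=0x7c x3=0xd9 x4=0x59  N=1 Z=0
-- IRQ taken; context saved, return-PC = 8 --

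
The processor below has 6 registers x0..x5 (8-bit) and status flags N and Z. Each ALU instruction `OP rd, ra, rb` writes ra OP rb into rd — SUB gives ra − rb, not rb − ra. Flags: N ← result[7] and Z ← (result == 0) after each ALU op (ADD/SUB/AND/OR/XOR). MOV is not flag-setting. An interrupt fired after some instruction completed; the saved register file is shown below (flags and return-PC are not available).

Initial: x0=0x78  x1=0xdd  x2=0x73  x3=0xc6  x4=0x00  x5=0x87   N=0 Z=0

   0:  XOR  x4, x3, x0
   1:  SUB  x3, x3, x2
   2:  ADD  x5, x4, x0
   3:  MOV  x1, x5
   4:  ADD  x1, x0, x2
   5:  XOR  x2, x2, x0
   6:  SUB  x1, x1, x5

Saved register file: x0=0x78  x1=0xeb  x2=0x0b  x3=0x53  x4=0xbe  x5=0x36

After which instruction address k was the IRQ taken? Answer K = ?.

after  0: x0=0x78 x1=0xdd x2=0x73 x3=0xc6 x4=0xbe x5=0x87  N=1 Z=0
after  1: x0=0x78 x1=0xdd x2=0x73 x3=0x53 x4=0xbe x5=0x87  N=0 Z=0
after  2: x0=0x78 x1=0xdd x2=0x73 x3=0x53 x4=0xbe x5=0x36  N=0 Z=0
after  3: x0=0x78 x1=0x36 x2=0x73 x3=0x53 x4=0xbe x5=0x36  N=0 Z=0
after  4: x0=0x78 x1=0xeb x2=0x73 x3=0x53 x4=0xbe x5=0x36  N=1 Z=0
after  5: x0=0x78 x1=0xeb x2=0x0b x3=0x53 x4=0xbe x5=0x36  N=0 Z=0
-- IRQ taken; context saved, return-PC = 6 --

K = 5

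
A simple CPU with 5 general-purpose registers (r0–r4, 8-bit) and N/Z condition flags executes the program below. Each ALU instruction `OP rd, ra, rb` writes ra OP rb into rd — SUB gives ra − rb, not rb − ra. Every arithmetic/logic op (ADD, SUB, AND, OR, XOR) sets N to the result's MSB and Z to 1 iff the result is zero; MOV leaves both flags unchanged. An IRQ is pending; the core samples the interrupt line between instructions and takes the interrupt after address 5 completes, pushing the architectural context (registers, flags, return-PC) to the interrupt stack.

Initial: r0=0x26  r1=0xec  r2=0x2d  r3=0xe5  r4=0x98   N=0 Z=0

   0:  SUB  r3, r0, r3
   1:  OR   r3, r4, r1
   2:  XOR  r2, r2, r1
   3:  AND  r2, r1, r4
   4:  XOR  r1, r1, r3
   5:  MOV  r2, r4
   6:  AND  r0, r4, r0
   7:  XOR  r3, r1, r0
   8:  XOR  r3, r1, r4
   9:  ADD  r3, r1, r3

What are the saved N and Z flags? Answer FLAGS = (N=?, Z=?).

FLAGS = (N=0, Z=0)

after  0: r0=0x26 r1=0xec r2=0x2d r3=0x41 r4=0x98  N=0 Z=0
after  1: r0=0x26 r1=0xec r2=0x2d r3=0xfc r4=0x98  N=1 Z=0
after  2: r0=0x26 r1=0xec r2=0xc1 r3=0xfc r4=0x98  N=1 Z=0
after  3: r0=0x26 r1=0xec r2=0x88 r3=0xfc r4=0x98  N=1 Z=0
after  4: r0=0x26 r1=0x10 r2=0x88 r3=0xfc r4=0x98  N=0 Z=0
after  5: r0=0x26 r1=0x10 r2=0x98 r3=0xfc r4=0x98  N=0 Z=0
-- IRQ taken; context saved, return-PC = 6 --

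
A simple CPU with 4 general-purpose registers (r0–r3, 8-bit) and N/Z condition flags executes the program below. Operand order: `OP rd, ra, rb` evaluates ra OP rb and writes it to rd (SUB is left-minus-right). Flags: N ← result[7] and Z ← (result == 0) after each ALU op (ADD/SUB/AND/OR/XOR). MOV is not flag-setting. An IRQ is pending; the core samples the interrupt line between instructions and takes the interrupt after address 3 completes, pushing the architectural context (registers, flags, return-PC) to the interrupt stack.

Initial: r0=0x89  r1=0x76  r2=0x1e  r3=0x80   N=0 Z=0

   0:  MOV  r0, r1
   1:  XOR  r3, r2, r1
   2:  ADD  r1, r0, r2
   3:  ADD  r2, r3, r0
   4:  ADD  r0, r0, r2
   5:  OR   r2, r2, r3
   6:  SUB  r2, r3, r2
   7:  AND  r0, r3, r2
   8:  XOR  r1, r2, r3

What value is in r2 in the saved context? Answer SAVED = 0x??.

SAVED = 0xde

after  0: r0=0x76 r1=0x76 r2=0x1e r3=0x80  N=0 Z=0
after  1: r0=0x76 r1=0x76 r2=0x1e r3=0x68  N=0 Z=0
after  2: r0=0x76 r1=0x94 r2=0x1e r3=0x68  N=1 Z=0
after  3: r0=0x76 r1=0x94 r2=0xde r3=0x68  N=1 Z=0
-- IRQ taken; context saved, return-PC = 4 --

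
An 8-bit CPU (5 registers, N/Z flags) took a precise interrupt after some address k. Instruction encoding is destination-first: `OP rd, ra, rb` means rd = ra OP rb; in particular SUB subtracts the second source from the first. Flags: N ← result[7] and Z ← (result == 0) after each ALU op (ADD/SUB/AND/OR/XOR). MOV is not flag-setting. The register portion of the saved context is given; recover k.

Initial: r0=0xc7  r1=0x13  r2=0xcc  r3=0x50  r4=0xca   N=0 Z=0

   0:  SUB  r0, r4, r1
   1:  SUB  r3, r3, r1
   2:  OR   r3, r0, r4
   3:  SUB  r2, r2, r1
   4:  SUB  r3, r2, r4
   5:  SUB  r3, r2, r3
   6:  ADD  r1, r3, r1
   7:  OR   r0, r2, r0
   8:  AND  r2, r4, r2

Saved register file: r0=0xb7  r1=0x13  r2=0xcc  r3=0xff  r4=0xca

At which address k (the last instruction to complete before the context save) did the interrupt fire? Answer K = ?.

K = 2

after  0: r0=0xb7 r1=0x13 r2=0xcc r3=0x50 r4=0xca  N=1 Z=0
after  1: r0=0xb7 r1=0x13 r2=0xcc r3=0x3d r4=0xca  N=0 Z=0
after  2: r0=0xb7 r1=0x13 r2=0xcc r3=0xff r4=0xca  N=1 Z=0
-- IRQ taken; context saved, return-PC = 3 --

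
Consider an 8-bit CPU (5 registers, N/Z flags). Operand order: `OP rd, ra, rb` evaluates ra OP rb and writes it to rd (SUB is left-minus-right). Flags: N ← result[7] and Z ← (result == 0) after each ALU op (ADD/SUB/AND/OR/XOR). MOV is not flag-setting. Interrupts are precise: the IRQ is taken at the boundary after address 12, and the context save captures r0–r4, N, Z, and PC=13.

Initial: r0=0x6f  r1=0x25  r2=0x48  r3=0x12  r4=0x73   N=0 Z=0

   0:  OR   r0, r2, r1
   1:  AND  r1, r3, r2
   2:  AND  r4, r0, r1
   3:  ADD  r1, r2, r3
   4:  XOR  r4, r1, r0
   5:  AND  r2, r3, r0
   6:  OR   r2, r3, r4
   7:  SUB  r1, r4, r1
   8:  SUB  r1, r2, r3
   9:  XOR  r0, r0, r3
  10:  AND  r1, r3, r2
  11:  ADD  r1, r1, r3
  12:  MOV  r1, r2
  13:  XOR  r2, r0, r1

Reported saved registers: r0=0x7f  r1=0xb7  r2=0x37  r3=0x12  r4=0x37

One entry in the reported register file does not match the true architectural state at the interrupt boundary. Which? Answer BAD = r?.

after  0: r0=0x6d r1=0x25 r2=0x48 r3=0x12 r4=0x73  N=0 Z=0
after  1: r0=0x6d r1=0x00 r2=0x48 r3=0x12 r4=0x73  N=0 Z=1
after  2: r0=0x6d r1=0x00 r2=0x48 r3=0x12 r4=0x00  N=0 Z=1
after  3: r0=0x6d r1=0x5a r2=0x48 r3=0x12 r4=0x00  N=0 Z=0
after  4: r0=0x6d r1=0x5a r2=0x48 r3=0x12 r4=0x37  N=0 Z=0
after  5: r0=0x6d r1=0x5a r2=0x00 r3=0x12 r4=0x37  N=0 Z=1
after  6: r0=0x6d r1=0x5a r2=0x37 r3=0x12 r4=0x37  N=0 Z=0
after  7: r0=0x6d r1=0xdd r2=0x37 r3=0x12 r4=0x37  N=1 Z=0
after  8: r0=0x6d r1=0x25 r2=0x37 r3=0x12 r4=0x37  N=0 Z=0
after  9: r0=0x7f r1=0x25 r2=0x37 r3=0x12 r4=0x37  N=0 Z=0
after 10: r0=0x7f r1=0x12 r2=0x37 r3=0x12 r4=0x37  N=0 Z=0
after 11: r0=0x7f r1=0x24 r2=0x37 r3=0x12 r4=0x37  N=0 Z=0
after 12: r0=0x7f r1=0x37 r2=0x37 r3=0x12 r4=0x37  N=0 Z=0
-- IRQ taken; context saved, return-PC = 13 --
mismatch: r1: reported 0xb7 vs actual 0x37

BAD = r1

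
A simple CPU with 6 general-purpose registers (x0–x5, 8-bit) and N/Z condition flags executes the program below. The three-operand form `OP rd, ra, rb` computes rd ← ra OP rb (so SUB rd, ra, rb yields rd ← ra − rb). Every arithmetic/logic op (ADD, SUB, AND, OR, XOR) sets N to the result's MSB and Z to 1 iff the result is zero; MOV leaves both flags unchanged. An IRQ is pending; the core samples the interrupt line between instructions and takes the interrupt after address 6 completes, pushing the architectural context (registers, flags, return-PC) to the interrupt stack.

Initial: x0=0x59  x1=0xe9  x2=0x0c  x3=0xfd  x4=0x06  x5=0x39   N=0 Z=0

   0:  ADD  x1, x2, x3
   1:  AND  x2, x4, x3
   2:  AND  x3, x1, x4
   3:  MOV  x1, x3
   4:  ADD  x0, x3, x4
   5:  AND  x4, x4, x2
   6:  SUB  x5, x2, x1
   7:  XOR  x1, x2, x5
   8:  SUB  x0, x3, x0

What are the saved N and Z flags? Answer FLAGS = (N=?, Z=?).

after  0: x0=0x59 x1=0x09 x2=0x0c x3=0xfd x4=0x06 x5=0x39  N=0 Z=0
after  1: x0=0x59 x1=0x09 x2=0x04 x3=0xfd x4=0x06 x5=0x39  N=0 Z=0
after  2: x0=0x59 x1=0x09 x2=0x04 x3=0x00 x4=0x06 x5=0x39  N=0 Z=1
after  3: x0=0x59 x1=0x00 x2=0x04 x3=0x00 x4=0x06 x5=0x39  N=0 Z=1
after  4: x0=0x06 x1=0x00 x2=0x04 x3=0x00 x4=0x06 x5=0x39  N=0 Z=0
after  5: x0=0x06 x1=0x00 x2=0x04 x3=0x00 x4=0x04 x5=0x39  N=0 Z=0
after  6: x0=0x06 x1=0x00 x2=0x04 x3=0x00 x4=0x04 x5=0x04  N=0 Z=0
-- IRQ taken; context saved, return-PC = 7 --

FLAGS = (N=0, Z=0)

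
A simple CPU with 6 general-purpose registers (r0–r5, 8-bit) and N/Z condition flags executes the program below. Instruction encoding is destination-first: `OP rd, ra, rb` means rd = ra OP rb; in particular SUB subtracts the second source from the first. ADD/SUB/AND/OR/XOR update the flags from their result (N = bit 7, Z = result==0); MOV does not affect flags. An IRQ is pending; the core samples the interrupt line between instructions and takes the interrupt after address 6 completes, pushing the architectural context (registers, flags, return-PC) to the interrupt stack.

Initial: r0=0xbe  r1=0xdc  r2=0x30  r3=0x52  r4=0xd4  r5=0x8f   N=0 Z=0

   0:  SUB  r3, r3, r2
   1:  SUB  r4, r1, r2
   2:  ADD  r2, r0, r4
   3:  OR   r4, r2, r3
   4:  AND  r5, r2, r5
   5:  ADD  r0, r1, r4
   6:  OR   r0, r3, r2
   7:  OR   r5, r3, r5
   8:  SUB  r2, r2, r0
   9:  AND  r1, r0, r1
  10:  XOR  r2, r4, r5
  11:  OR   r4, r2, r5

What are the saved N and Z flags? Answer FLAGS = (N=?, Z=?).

after  0: r0=0xbe r1=0xdc r2=0x30 r3=0x22 r4=0xd4 r5=0x8f  N=0 Z=0
after  1: r0=0xbe r1=0xdc r2=0x30 r3=0x22 r4=0xac r5=0x8f  N=1 Z=0
after  2: r0=0xbe r1=0xdc r2=0x6a r3=0x22 r4=0xac r5=0x8f  N=0 Z=0
after  3: r0=0xbe r1=0xdc r2=0x6a r3=0x22 r4=0x6a r5=0x8f  N=0 Z=0
after  4: r0=0xbe r1=0xdc r2=0x6a r3=0x22 r4=0x6a r5=0x0a  N=0 Z=0
after  5: r0=0x46 r1=0xdc r2=0x6a r3=0x22 r4=0x6a r5=0x0a  N=0 Z=0
after  6: r0=0x6a r1=0xdc r2=0x6a r3=0x22 r4=0x6a r5=0x0a  N=0 Z=0
-- IRQ taken; context saved, return-PC = 7 --

FLAGS = (N=0, Z=0)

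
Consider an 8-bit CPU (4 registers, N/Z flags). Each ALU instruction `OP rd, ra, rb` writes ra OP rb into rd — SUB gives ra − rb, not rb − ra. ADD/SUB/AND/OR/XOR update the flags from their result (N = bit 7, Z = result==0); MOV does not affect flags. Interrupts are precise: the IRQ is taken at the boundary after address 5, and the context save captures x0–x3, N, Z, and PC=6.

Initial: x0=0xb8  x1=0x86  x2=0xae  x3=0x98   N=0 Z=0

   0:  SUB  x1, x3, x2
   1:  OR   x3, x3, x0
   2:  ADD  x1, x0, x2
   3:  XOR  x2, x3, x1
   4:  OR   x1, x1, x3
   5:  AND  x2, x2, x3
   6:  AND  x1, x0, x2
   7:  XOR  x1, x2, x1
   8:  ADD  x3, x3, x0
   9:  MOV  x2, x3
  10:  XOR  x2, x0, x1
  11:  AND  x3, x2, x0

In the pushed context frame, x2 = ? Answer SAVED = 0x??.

after  0: x0=0xb8 x1=0xea x2=0xae x3=0x98  N=1 Z=0
after  1: x0=0xb8 x1=0xea x2=0xae x3=0xb8  N=1 Z=0
after  2: x0=0xb8 x1=0x66 x2=0xae x3=0xb8  N=0 Z=0
after  3: x0=0xb8 x1=0x66 x2=0xde x3=0xb8  N=1 Z=0
after  4: x0=0xb8 x1=0xfe x2=0xde x3=0xb8  N=1 Z=0
after  5: x0=0xb8 x1=0xfe x2=0x98 x3=0xb8  N=1 Z=0
-- IRQ taken; context saved, return-PC = 6 --

SAVED = 0x98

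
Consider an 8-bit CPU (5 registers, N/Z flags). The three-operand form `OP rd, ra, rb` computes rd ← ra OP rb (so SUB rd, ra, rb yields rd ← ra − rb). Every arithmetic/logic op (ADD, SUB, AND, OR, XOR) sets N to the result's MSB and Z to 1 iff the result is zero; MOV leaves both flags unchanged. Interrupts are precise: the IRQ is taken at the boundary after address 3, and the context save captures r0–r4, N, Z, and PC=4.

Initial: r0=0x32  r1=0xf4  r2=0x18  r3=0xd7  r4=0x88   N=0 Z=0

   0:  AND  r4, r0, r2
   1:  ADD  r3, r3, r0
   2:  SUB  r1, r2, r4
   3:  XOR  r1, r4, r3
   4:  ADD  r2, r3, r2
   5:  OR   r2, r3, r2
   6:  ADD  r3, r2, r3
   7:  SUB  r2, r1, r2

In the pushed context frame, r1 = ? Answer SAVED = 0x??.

SAVED = 0x19

after  0: r0=0x32 r1=0xf4 r2=0x18 r3=0xd7 r4=0x10  N=0 Z=0
after  1: r0=0x32 r1=0xf4 r2=0x18 r3=0x09 r4=0x10  N=0 Z=0
after  2: r0=0x32 r1=0x08 r2=0x18 r3=0x09 r4=0x10  N=0 Z=0
after  3: r0=0x32 r1=0x19 r2=0x18 r3=0x09 r4=0x10  N=0 Z=0
-- IRQ taken; context saved, return-PC = 4 --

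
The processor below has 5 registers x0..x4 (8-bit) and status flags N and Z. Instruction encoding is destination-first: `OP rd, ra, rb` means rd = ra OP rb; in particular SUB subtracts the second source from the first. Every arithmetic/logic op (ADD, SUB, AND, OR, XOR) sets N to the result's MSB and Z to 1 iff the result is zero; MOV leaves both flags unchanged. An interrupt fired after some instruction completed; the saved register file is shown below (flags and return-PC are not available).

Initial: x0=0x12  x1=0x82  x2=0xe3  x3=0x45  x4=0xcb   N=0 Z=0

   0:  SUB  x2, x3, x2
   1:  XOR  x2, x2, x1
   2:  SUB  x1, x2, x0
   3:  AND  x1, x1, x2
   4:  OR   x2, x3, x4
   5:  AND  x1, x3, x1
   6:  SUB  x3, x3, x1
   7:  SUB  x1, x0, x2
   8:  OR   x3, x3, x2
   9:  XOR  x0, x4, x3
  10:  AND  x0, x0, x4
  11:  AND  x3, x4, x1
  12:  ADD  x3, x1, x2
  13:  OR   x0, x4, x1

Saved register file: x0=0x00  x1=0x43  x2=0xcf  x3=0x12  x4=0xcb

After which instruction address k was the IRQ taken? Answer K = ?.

after  0: x0=0x12 x1=0x82 x2=0x62 x3=0x45 x4=0xcb  N=0 Z=0
after  1: x0=0x12 x1=0x82 x2=0xe0 x3=0x45 x4=0xcb  N=1 Z=0
after  2: x0=0x12 x1=0xce x2=0xe0 x3=0x45 x4=0xcb  N=1 Z=0
after  3: x0=0x12 x1=0xc0 x2=0xe0 x3=0x45 x4=0xcb  N=1 Z=0
after  4: x0=0x12 x1=0xc0 x2=0xcf x3=0x45 x4=0xcb  N=1 Z=0
after  5: x0=0x12 x1=0x40 x2=0xcf x3=0x45 x4=0xcb  N=0 Z=0
after  6: x0=0x12 x1=0x40 x2=0xcf x3=0x05 x4=0xcb  N=0 Z=0
after  7: x0=0x12 x1=0x43 x2=0xcf x3=0x05 x4=0xcb  N=0 Z=0
after  8: x0=0x12 x1=0x43 x2=0xcf x3=0xcf x4=0xcb  N=1 Z=0
after  9: x0=0x04 x1=0x43 x2=0xcf x3=0xcf x4=0xcb  N=0 Z=0
after 10: x0=0x00 x1=0x43 x2=0xcf x3=0xcf x4=0xcb  N=0 Z=1
after 11: x0=0x00 x1=0x43 x2=0xcf x3=0x43 x4=0xcb  N=0 Z=0
after 12: x0=0x00 x1=0x43 x2=0xcf x3=0x12 x4=0xcb  N=0 Z=0
-- IRQ taken; context saved, return-PC = 13 --

K = 12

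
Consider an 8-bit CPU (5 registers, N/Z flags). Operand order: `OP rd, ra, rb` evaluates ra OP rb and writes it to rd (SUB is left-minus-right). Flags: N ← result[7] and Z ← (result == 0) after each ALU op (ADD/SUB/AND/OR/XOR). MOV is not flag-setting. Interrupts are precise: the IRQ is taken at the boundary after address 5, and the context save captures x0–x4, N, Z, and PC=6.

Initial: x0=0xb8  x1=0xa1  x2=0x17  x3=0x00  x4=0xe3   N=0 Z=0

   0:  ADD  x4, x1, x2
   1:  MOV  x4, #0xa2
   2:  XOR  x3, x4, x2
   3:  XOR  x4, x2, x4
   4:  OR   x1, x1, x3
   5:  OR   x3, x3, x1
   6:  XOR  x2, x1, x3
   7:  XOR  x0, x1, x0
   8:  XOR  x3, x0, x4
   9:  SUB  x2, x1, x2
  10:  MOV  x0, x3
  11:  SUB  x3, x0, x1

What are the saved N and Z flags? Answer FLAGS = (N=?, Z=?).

after  0: x0=0xb8 x1=0xa1 x2=0x17 x3=0x00 x4=0xb8  N=1 Z=0
after  1: x0=0xb8 x1=0xa1 x2=0x17 x3=0x00 x4=0xa2  N=1 Z=0
after  2: x0=0xb8 x1=0xa1 x2=0x17 x3=0xb5 x4=0xa2  N=1 Z=0
after  3: x0=0xb8 x1=0xa1 x2=0x17 x3=0xb5 x4=0xb5  N=1 Z=0
after  4: x0=0xb8 x1=0xb5 x2=0x17 x3=0xb5 x4=0xb5  N=1 Z=0
after  5: x0=0xb8 x1=0xb5 x2=0x17 x3=0xb5 x4=0xb5  N=1 Z=0
-- IRQ taken; context saved, return-PC = 6 --

FLAGS = (N=1, Z=0)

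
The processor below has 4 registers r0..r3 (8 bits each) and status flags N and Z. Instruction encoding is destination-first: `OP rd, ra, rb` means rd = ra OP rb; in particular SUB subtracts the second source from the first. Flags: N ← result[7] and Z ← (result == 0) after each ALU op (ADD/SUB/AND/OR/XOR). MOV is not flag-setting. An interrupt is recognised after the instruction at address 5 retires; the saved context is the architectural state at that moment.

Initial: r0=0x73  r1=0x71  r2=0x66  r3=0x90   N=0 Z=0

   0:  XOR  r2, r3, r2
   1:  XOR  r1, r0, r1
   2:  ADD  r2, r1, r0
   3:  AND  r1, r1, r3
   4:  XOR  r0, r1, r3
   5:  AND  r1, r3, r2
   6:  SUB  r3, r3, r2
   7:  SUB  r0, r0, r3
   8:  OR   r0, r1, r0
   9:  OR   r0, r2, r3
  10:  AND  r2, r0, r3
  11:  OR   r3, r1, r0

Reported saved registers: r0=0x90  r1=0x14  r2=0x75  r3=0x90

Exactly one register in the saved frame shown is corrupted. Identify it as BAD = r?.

BAD = r1

after  0: r0=0x73 r1=0x71 r2=0xf6 r3=0x90  N=1 Z=0
after  1: r0=0x73 r1=0x02 r2=0xf6 r3=0x90  N=0 Z=0
after  2: r0=0x73 r1=0x02 r2=0x75 r3=0x90  N=0 Z=0
after  3: r0=0x73 r1=0x00 r2=0x75 r3=0x90  N=0 Z=1
after  4: r0=0x90 r1=0x00 r2=0x75 r3=0x90  N=1 Z=0
after  5: r0=0x90 r1=0x10 r2=0x75 r3=0x90  N=0 Z=0
-- IRQ taken; context saved, return-PC = 6 --
mismatch: r1: reported 0x14 vs actual 0x10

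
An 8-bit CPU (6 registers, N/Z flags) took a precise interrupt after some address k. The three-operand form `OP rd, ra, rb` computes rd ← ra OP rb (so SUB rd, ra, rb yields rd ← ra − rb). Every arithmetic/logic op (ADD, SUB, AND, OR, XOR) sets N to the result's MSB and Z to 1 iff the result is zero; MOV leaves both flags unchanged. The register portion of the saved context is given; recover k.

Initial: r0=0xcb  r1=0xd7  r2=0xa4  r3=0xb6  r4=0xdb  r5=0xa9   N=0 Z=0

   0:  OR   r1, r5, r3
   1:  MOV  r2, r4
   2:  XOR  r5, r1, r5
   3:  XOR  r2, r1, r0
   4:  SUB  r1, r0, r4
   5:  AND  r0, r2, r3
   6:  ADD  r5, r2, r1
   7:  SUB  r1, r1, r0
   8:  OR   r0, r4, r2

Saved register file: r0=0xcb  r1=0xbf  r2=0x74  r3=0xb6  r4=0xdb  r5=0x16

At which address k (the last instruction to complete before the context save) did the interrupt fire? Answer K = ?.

after  0: r0=0xcb r1=0xbf r2=0xa4 r3=0xb6 r4=0xdb r5=0xa9  N=1 Z=0
after  1: r0=0xcb r1=0xbf r2=0xdb r3=0xb6 r4=0xdb r5=0xa9  N=1 Z=0
after  2: r0=0xcb r1=0xbf r2=0xdb r3=0xb6 r4=0xdb r5=0x16  N=0 Z=0
after  3: r0=0xcb r1=0xbf r2=0x74 r3=0xb6 r4=0xdb r5=0x16  N=0 Z=0
-- IRQ taken; context saved, return-PC = 4 --

K = 3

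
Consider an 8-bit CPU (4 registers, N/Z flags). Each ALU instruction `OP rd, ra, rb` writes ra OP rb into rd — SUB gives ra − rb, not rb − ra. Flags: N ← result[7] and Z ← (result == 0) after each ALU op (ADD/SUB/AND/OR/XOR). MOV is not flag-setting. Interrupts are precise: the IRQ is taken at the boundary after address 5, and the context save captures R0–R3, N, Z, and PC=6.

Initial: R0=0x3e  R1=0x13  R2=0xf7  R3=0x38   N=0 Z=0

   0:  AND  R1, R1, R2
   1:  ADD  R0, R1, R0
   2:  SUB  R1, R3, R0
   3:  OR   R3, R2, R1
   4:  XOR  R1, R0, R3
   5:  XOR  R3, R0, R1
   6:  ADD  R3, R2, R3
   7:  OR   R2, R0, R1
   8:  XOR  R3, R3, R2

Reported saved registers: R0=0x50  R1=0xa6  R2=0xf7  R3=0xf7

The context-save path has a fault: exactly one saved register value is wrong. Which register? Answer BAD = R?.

after  0: R0=0x3e R1=0x13 R2=0xf7 R3=0x38  N=0 Z=0
after  1: R0=0x51 R1=0x13 R2=0xf7 R3=0x38  N=0 Z=0
after  2: R0=0x51 R1=0xe7 R2=0xf7 R3=0x38  N=1 Z=0
after  3: R0=0x51 R1=0xe7 R2=0xf7 R3=0xf7  N=1 Z=0
after  4: R0=0x51 R1=0xa6 R2=0xf7 R3=0xf7  N=1 Z=0
after  5: R0=0x51 R1=0xa6 R2=0xf7 R3=0xf7  N=1 Z=0
-- IRQ taken; context saved, return-PC = 6 --
mismatch: R0: reported 0x50 vs actual 0x51

BAD = R0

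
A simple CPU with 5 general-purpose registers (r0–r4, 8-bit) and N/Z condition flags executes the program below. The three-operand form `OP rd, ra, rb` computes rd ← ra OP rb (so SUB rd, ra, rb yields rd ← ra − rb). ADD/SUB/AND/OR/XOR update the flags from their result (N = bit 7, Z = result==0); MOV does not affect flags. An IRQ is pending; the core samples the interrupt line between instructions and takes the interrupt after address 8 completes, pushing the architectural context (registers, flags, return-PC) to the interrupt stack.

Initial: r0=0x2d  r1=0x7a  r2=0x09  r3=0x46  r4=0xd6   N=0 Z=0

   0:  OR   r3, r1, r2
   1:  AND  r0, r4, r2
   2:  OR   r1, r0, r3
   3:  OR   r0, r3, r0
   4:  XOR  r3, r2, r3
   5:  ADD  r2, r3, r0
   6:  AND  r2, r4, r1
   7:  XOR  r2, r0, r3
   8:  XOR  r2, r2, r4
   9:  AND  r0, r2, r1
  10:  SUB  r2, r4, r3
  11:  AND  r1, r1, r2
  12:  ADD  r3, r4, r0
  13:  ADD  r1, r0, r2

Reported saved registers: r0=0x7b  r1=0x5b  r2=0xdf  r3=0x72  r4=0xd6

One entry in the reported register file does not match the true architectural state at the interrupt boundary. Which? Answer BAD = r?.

BAD = r1

after  0: r0=0x2d r1=0x7a r2=0x09 r3=0x7b r4=0xd6  N=0 Z=0
after  1: r0=0x00 r1=0x7a r2=0x09 r3=0x7b r4=0xd6  N=0 Z=1
after  2: r0=0x00 r1=0x7b r2=0x09 r3=0x7b r4=0xd6  N=0 Z=0
after  3: r0=0x7b r1=0x7b r2=0x09 r3=0x7b r4=0xd6  N=0 Z=0
after  4: r0=0x7b r1=0x7b r2=0x09 r3=0x72 r4=0xd6  N=0 Z=0
after  5: r0=0x7b r1=0x7b r2=0xed r3=0x72 r4=0xd6  N=1 Z=0
after  6: r0=0x7b r1=0x7b r2=0x52 r3=0x72 r4=0xd6  N=0 Z=0
after  7: r0=0x7b r1=0x7b r2=0x09 r3=0x72 r4=0xd6  N=0 Z=0
after  8: r0=0x7b r1=0x7b r2=0xdf r3=0x72 r4=0xd6  N=1 Z=0
-- IRQ taken; context saved, return-PC = 9 --
mismatch: r1: reported 0x5b vs actual 0x7b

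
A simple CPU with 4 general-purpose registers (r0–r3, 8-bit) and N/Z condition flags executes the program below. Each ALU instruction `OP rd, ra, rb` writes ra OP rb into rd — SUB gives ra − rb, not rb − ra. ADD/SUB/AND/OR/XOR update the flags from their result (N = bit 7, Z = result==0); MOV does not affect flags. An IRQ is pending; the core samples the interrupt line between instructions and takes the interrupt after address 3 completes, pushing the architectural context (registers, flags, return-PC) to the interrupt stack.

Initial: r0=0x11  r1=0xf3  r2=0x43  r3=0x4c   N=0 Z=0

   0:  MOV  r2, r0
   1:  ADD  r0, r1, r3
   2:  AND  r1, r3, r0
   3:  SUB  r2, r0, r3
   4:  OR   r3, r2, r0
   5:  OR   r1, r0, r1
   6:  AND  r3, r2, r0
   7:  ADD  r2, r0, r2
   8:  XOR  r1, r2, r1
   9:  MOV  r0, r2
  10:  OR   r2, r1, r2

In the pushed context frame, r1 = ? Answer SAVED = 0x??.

after  0: r0=0x11 r1=0xf3 r2=0x11 r3=0x4c  N=0 Z=0
after  1: r0=0x3f r1=0xf3 r2=0x11 r3=0x4c  N=0 Z=0
after  2: r0=0x3f r1=0x0c r2=0x11 r3=0x4c  N=0 Z=0
after  3: r0=0x3f r1=0x0c r2=0xf3 r3=0x4c  N=1 Z=0
-- IRQ taken; context saved, return-PC = 4 --

SAVED = 0x0c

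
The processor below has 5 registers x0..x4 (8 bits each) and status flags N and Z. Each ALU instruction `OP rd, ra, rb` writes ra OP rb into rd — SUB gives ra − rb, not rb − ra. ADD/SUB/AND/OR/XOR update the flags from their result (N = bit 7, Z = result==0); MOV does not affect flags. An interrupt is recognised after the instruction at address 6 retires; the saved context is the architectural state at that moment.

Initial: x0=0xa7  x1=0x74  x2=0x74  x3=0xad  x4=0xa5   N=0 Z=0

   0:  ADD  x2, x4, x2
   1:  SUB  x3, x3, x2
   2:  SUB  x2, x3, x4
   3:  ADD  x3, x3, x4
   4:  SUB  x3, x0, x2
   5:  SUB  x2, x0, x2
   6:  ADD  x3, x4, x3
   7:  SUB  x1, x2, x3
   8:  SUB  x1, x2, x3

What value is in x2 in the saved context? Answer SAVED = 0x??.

after  0: x0=0xa7 x1=0x74 x2=0x19 x3=0xad x4=0xa5  N=0 Z=0
after  1: x0=0xa7 x1=0x74 x2=0x19 x3=0x94 x4=0xa5  N=1 Z=0
after  2: x0=0xa7 x1=0x74 x2=0xef x3=0x94 x4=0xa5  N=1 Z=0
after  3: x0=0xa7 x1=0x74 x2=0xef x3=0x39 x4=0xa5  N=0 Z=0
after  4: x0=0xa7 x1=0x74 x2=0xef x3=0xb8 x4=0xa5  N=1 Z=0
after  5: x0=0xa7 x1=0x74 x2=0xb8 x3=0xb8 x4=0xa5  N=1 Z=0
after  6: x0=0xa7 x1=0x74 x2=0xb8 x3=0x5d x4=0xa5  N=0 Z=0
-- IRQ taken; context saved, return-PC = 7 --

SAVED = 0xb8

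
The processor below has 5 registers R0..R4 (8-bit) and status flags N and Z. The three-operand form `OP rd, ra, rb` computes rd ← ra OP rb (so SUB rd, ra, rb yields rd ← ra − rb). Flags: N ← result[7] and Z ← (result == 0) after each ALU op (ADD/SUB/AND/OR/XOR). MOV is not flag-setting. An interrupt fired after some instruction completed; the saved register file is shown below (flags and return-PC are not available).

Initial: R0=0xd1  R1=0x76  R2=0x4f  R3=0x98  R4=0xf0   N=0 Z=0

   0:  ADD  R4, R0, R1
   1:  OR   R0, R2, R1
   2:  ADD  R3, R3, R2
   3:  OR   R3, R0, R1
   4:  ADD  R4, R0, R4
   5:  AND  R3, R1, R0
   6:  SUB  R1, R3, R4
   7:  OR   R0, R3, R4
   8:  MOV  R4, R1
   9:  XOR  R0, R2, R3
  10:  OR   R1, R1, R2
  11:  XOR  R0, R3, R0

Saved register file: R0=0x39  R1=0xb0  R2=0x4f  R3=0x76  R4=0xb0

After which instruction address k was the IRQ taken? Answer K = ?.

after  0: R0=0xd1 R1=0x76 R2=0x4f R3=0x98 R4=0x47  N=0 Z=0
after  1: R0=0x7f R1=0x76 R2=0x4f R3=0x98 R4=0x47  N=0 Z=0
after  2: R0=0x7f R1=0x76 R2=0x4f R3=0xe7 R4=0x47  N=1 Z=0
after  3: R0=0x7f R1=0x76 R2=0x4f R3=0x7f R4=0x47  N=0 Z=0
after  4: R0=0x7f R1=0x76 R2=0x4f R3=0x7f R4=0xc6  N=1 Z=0
after  5: R0=0x7f R1=0x76 R2=0x4f R3=0x76 R4=0xc6  N=0 Z=0
after  6: R0=0x7f R1=0xb0 R2=0x4f R3=0x76 R4=0xc6  N=1 Z=0
after  7: R0=0xf6 R1=0xb0 R2=0x4f R3=0x76 R4=0xc6  N=1 Z=0
after  8: R0=0xf6 R1=0xb0 R2=0x4f R3=0x76 R4=0xb0  N=1 Z=0
after  9: R0=0x39 R1=0xb0 R2=0x4f R3=0x76 R4=0xb0  N=0 Z=0
-- IRQ taken; context saved, return-PC = 10 --

K = 9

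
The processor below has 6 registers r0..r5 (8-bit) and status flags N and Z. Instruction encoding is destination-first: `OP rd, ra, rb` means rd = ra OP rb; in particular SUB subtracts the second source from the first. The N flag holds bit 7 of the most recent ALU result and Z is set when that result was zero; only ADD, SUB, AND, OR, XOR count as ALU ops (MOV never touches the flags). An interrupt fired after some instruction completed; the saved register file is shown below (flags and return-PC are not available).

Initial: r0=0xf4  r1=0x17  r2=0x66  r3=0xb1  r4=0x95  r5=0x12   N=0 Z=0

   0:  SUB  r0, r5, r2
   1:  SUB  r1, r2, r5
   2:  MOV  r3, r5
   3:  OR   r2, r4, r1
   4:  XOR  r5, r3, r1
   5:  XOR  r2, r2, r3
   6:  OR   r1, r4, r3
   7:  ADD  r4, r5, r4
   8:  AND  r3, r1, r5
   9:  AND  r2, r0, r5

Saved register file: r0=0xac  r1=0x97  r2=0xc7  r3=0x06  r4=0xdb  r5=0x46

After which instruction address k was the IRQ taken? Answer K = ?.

K = 8

after  0: r0=0xac r1=0x17 r2=0x66 r3=0xb1 r4=0x95 r5=0x12  N=1 Z=0
after  1: r0=0xac r1=0x54 r2=0x66 r3=0xb1 r4=0x95 r5=0x12  N=0 Z=0
after  2: r0=0xac r1=0x54 r2=0x66 r3=0x12 r4=0x95 r5=0x12  N=0 Z=0
after  3: r0=0xac r1=0x54 r2=0xd5 r3=0x12 r4=0x95 r5=0x12  N=1 Z=0
after  4: r0=0xac r1=0x54 r2=0xd5 r3=0x12 r4=0x95 r5=0x46  N=0 Z=0
after  5: r0=0xac r1=0x54 r2=0xc7 r3=0x12 r4=0x95 r5=0x46  N=1 Z=0
after  6: r0=0xac r1=0x97 r2=0xc7 r3=0x12 r4=0x95 r5=0x46  N=1 Z=0
after  7: r0=0xac r1=0x97 r2=0xc7 r3=0x12 r4=0xdb r5=0x46  N=1 Z=0
after  8: r0=0xac r1=0x97 r2=0xc7 r3=0x06 r4=0xdb r5=0x46  N=0 Z=0
-- IRQ taken; context saved, return-PC = 9 --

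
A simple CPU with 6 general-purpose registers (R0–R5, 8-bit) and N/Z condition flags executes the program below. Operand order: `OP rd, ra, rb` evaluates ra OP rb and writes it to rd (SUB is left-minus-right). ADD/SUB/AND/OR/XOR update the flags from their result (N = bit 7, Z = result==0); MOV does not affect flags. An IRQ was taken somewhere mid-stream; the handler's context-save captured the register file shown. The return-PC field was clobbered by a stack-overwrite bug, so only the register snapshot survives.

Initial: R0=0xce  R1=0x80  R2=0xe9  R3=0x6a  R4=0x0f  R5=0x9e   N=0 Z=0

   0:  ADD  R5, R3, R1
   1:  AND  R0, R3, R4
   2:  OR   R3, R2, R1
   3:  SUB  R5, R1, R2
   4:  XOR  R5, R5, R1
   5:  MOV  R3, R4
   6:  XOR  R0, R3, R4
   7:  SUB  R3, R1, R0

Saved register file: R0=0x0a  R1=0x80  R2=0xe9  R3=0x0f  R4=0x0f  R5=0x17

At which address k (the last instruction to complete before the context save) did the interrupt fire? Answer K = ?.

K = 5

after  0: R0=0xce R1=0x80 R2=0xe9 R3=0x6a R4=0x0f R5=0xea  N=1 Z=0
after  1: R0=0x0a R1=0x80 R2=0xe9 R3=0x6a R4=0x0f R5=0xea  N=0 Z=0
after  2: R0=0x0a R1=0x80 R2=0xe9 R3=0xe9 R4=0x0f R5=0xea  N=1 Z=0
after  3: R0=0x0a R1=0x80 R2=0xe9 R3=0xe9 R4=0x0f R5=0x97  N=1 Z=0
after  4: R0=0x0a R1=0x80 R2=0xe9 R3=0xe9 R4=0x0f R5=0x17  N=0 Z=0
after  5: R0=0x0a R1=0x80 R2=0xe9 R3=0x0f R4=0x0f R5=0x17  N=0 Z=0
-- IRQ taken; context saved, return-PC = 6 --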